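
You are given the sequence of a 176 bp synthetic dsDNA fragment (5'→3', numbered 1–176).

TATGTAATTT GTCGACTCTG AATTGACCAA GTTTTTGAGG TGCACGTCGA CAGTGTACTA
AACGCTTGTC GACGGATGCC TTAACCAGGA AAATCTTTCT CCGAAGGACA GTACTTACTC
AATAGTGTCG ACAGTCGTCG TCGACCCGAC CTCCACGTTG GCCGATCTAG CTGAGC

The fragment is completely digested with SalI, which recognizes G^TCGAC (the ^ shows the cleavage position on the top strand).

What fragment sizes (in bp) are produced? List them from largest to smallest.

59, 36, 35, 22, 13, 11 bp

SalI sites (GTCGAC) start at positions 11, 46, 68, 127, 140.
SalI cuts after the first base of each site, so after positions 11, 46, 68, 127, 140.
Linear molecule, 5 cuts → 6 fragments:
  1–11 → 11 bp
  12–46 → 35 bp
  47–68 → 22 bp
  69–127 → 59 bp
  128–140 → 13 bp
  141–176 → 36 bp
Sorted largest to smallest: 59, 36, 35, 22, 13, 11 bp.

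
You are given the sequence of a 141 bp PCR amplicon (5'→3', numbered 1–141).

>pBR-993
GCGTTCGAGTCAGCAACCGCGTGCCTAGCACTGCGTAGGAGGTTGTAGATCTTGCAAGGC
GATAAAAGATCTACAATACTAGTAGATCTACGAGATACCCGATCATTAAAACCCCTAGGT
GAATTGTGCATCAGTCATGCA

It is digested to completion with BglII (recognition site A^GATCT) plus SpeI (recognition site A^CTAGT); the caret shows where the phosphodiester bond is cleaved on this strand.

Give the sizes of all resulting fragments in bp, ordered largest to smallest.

BglII sites (AGATCT) start at positions 47, 67, 84.
BglII cuts after the first base of each site, so after positions 47, 67, 84.
The SpeI site (ACTAGT) starts at position 78.
SpeI cuts after the first base of each site, so after position 78.
Combined cut positions: 47, 67, 78, 84.
Linear molecule, 4 cuts → 5 fragments:
  1–47 → 47 bp
  48–67 → 20 bp
  68–78 → 11 bp
  79–84 → 6 bp
  85–141 → 57 bp
Sorted largest to smallest: 57, 47, 20, 11, 6 bp.

57, 47, 20, 11, 6 bp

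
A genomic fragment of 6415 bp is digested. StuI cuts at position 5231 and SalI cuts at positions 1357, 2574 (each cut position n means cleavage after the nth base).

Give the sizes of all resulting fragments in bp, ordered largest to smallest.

2657, 1357, 1217, 1184 bp

Combined cut positions (sorted): 1357, 2574, 5231.
Linear molecule, 3 cuts → 4 fragments:
  1357 − 0 = 1357 bp
  2574 − 1357 = 1217 bp
  5231 − 2574 = 2657 bp
  6415 − 5231 = 1184 bp
Sorted largest to smallest: 2657, 1357, 1217, 1184 bp.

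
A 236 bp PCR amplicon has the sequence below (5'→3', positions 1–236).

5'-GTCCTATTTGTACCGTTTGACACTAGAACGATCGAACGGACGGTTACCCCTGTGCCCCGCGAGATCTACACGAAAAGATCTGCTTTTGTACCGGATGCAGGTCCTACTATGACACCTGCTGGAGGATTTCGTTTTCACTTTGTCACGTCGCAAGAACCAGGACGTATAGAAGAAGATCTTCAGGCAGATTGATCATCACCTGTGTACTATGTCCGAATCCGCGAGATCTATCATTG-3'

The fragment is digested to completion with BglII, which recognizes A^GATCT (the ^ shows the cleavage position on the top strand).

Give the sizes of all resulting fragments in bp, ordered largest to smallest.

98, 62, 50, 14, 12 bp

BglII sites (AGATCT) start at positions 62, 76, 174, 224.
BglII cuts after the first base of each site, so after positions 62, 76, 174, 224.
Linear molecule, 4 cuts → 5 fragments:
  1–62 → 62 bp
  63–76 → 14 bp
  77–174 → 98 bp
  175–224 → 50 bp
  225–236 → 12 bp
Sorted largest to smallest: 98, 62, 50, 14, 12 bp.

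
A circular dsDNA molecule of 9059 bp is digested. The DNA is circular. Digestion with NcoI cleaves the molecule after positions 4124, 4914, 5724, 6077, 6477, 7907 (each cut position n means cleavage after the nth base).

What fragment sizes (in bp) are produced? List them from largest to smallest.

Circular molecule, 6 cuts → 6 fragments:
  4914 − 4124 = 790 bp
  5724 − 4914 = 810 bp
  6077 − 5724 = 353 bp
  6477 − 6077 = 400 bp
  7907 − 6477 = 1430 bp
  wrap: 9059 − 7907 + 4124 = 5276 bp
Sorted largest to smallest: 5276, 1430, 810, 790, 400, 353 bp.

5276, 1430, 810, 790, 400, 353 bp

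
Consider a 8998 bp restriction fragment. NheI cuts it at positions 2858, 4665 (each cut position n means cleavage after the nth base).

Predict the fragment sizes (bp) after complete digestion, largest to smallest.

4333, 2858, 1807 bp

Linear molecule, 2 cuts → 3 fragments:
  2858 − 0 = 2858 bp
  4665 − 2858 = 1807 bp
  8998 − 4665 = 4333 bp
Sorted largest to smallest: 4333, 2858, 1807 bp.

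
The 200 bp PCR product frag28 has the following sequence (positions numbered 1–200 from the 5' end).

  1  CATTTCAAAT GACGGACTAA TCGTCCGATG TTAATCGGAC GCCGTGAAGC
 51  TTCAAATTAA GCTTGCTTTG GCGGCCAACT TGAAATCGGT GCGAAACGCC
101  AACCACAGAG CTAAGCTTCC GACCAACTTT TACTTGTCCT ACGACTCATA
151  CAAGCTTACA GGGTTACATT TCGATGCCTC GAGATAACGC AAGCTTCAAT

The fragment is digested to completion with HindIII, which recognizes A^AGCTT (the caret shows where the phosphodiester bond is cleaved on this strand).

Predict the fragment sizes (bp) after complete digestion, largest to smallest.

HindIII sites (AAGCTT) start at positions 47, 59, 113, 152, 191.
HindIII cuts after the first base of each site, so after positions 47, 59, 113, 152, 191.
Linear molecule, 5 cuts → 6 fragments:
  1–47 → 47 bp
  48–59 → 12 bp
  60–113 → 54 bp
  114–152 → 39 bp
  153–191 → 39 bp
  192–200 → 9 bp
Sorted largest to smallest: 54, 47, 39, 39, 12, 9 bp.

54, 47, 39, 39, 12, 9 bp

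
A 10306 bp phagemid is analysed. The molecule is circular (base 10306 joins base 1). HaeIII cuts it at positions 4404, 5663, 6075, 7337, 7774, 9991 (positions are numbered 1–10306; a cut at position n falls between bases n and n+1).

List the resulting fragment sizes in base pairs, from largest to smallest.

4719, 2217, 1262, 1259, 437, 412 bp

Circular molecule, 6 cuts → 6 fragments:
  5663 − 4404 = 1259 bp
  6075 − 5663 = 412 bp
  7337 − 6075 = 1262 bp
  7774 − 7337 = 437 bp
  9991 − 7774 = 2217 bp
  wrap: 10306 − 9991 + 4404 = 4719 bp
Sorted largest to smallest: 4719, 2217, 1262, 1259, 437, 412 bp.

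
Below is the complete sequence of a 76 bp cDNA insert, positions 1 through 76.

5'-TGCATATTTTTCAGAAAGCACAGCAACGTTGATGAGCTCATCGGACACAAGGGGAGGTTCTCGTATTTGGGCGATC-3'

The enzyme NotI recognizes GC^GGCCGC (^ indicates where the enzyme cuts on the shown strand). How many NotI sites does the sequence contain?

No occurrence of GCGGCCGC is present in the sequence.
NotI does not cut: 0 sites.

0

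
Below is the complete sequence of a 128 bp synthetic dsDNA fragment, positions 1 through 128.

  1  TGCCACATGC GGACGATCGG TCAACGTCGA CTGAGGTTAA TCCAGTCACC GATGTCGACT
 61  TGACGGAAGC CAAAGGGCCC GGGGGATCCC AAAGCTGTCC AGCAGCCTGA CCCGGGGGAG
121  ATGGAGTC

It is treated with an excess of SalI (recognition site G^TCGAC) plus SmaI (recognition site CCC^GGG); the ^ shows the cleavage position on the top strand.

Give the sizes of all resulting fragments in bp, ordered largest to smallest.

SalI sites (GTCGAC) start at positions 26, 54.
SalI cuts after the first base of each site, so after positions 26, 54.
SmaI sites (CCCGGG) start at positions 78, 111.
SmaI cuts after base 3 of each site, so after positions 80, 113.
Combined cut positions: 26, 54, 80, 113.
Linear molecule, 4 cuts → 5 fragments:
  1–26 → 26 bp
  27–54 → 28 bp
  55–80 → 26 bp
  81–113 → 33 bp
  114–128 → 15 bp
Sorted largest to smallest: 33, 28, 26, 26, 15 bp.

33, 28, 26, 26, 15 bp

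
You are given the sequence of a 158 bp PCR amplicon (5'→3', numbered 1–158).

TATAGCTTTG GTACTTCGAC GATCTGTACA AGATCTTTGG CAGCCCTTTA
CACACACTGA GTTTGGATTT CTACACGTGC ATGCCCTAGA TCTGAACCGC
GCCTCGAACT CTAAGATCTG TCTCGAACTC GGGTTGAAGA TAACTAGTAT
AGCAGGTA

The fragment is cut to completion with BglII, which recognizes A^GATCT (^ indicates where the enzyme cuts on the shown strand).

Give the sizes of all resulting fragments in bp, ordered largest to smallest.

57, 44, 31, 26 bp

BglII sites (AGATCT) start at positions 31, 88, 114.
BglII cuts after the first base of each site, so after positions 31, 88, 114.
Linear molecule, 3 cuts → 4 fragments:
  1–31 → 31 bp
  32–88 → 57 bp
  89–114 → 26 bp
  115–158 → 44 bp
Sorted largest to smallest: 57, 44, 31, 26 bp.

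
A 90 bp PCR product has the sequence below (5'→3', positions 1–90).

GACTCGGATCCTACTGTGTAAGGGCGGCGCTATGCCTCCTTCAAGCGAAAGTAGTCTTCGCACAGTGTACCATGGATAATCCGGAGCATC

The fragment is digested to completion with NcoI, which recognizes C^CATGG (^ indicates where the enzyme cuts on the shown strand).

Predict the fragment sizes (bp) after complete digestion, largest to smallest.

The NcoI site (CCATGG) starts at position 70.
NcoI cuts after the first base of each site, so after position 70.
Linear molecule, 1 cut → 2 fragments:
  1–70 → 70 bp
  71–90 → 20 bp
Sorted largest to smallest: 70, 20 bp.

70, 20 bp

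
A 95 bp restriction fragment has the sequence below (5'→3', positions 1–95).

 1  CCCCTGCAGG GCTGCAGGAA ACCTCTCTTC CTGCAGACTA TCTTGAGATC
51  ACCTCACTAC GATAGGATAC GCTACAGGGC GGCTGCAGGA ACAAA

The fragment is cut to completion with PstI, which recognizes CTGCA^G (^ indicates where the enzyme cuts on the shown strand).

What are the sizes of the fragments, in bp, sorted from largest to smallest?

PstI sites (CTGCAG) start at positions 4, 12, 31, 83.
PstI cuts after base 5 of each site (before the last base), so after positions 8, 16, 35, 87.
Linear molecule, 4 cuts → 5 fragments:
  1–8 → 8 bp
  9–16 → 8 bp
  17–35 → 19 bp
  36–87 → 52 bp
  88–95 → 8 bp
Sorted largest to smallest: 52, 19, 8, 8, 8 bp.

52, 19, 8, 8, 8 bp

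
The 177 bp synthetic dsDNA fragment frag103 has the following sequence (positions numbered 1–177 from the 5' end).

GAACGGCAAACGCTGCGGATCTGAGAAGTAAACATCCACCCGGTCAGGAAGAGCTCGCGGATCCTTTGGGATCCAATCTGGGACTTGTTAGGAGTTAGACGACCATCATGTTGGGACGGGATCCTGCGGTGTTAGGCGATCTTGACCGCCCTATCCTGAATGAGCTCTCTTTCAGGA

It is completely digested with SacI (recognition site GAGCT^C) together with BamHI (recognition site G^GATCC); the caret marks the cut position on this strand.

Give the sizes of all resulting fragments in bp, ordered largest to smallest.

55, 50, 47, 11, 10, 4 bp

SacI sites (GAGCTC) start at positions 51, 162.
SacI cuts after base 5 of each site (before the last base), so after positions 55, 166.
BamHI sites (GGATCC) start at positions 59, 69, 119.
BamHI cuts after the first base of each site, so after positions 59, 69, 119.
Combined cut positions: 55, 59, 69, 119, 166.
Linear molecule, 5 cuts → 6 fragments:
  1–55 → 55 bp
  56–59 → 4 bp
  60–69 → 10 bp
  70–119 → 50 bp
  120–166 → 47 bp
  167–177 → 11 bp
Sorted largest to smallest: 55, 50, 47, 11, 10, 4 bp.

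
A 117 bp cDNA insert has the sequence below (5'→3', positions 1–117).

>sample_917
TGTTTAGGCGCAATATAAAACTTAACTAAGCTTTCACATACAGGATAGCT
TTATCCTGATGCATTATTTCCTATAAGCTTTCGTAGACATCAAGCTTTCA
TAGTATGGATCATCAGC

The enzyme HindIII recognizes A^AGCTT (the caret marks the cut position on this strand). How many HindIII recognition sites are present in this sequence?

AAGCTT occurs starting at positions 28, 75, 92.
HindIII cuts at 3 sites.

3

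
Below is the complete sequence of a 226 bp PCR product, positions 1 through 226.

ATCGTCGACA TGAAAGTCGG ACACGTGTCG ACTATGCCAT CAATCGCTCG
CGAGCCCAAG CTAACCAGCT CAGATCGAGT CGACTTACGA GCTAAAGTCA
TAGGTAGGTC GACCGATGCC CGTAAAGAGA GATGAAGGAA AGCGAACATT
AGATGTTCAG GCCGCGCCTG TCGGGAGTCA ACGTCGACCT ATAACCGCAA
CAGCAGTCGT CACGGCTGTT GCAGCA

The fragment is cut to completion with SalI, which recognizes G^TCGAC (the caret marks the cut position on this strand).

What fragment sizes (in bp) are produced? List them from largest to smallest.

75, 52, 43, 29, 23, 4 bp

SalI sites (GTCGAC) start at positions 4, 27, 79, 108, 183.
SalI cuts after the first base of each site, so after positions 4, 27, 79, 108, 183.
Linear molecule, 5 cuts → 6 fragments:
  1–4 → 4 bp
  5–27 → 23 bp
  28–79 → 52 bp
  80–108 → 29 bp
  109–183 → 75 bp
  184–226 → 43 bp
Sorted largest to smallest: 75, 52, 43, 29, 23, 4 bp.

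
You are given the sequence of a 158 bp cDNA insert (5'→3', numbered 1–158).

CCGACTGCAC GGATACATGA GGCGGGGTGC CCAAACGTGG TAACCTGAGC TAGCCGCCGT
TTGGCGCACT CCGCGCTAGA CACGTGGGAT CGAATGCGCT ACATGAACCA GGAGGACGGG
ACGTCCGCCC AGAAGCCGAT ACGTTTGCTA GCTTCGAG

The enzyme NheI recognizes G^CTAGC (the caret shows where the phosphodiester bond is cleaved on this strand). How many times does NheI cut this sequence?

GCTAGC occurs starting at positions 49, 147.
NheI cuts at 2 sites.

2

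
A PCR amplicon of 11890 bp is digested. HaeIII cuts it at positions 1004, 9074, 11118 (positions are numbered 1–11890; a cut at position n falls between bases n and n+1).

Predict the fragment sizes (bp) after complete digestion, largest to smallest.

Linear molecule, 3 cuts → 4 fragments:
  1004 − 0 = 1004 bp
  9074 − 1004 = 8070 bp
  11118 − 9074 = 2044 bp
  11890 − 11118 = 772 bp
Sorted largest to smallest: 8070, 2044, 1004, 772 bp.

8070, 2044, 1004, 772 bp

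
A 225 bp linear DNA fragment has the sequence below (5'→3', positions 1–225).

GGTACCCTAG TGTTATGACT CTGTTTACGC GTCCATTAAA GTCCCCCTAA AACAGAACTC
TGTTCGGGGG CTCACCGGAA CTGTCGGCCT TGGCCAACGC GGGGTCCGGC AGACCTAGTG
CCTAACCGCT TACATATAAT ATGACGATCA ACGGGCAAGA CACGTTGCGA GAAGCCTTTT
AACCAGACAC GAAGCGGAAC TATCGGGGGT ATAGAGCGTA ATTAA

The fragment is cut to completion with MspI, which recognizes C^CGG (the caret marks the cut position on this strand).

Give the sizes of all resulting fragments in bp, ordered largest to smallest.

119, 75, 31 bp

MspI sites (CCGG) start at positions 75, 106.
MspI cuts after the first base of each site, so after positions 75, 106.
Linear molecule, 2 cuts → 3 fragments:
  1–75 → 75 bp
  76–106 → 31 bp
  107–225 → 119 bp
Sorted largest to smallest: 119, 75, 31 bp.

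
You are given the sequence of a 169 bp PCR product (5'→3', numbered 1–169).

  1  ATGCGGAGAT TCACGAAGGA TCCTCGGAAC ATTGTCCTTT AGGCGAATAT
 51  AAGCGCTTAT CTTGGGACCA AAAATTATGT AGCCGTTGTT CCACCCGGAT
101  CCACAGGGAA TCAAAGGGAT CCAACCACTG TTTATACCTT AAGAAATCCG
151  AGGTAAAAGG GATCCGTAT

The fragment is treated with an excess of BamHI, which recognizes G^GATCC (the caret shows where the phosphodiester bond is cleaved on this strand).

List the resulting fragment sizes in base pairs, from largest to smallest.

BamHI sites (GGATCC) start at positions 18, 97, 117, 160.
BamHI cuts after the first base of each site, so after positions 18, 97, 117, 160.
Linear molecule, 4 cuts → 5 fragments:
  1–18 → 18 bp
  19–97 → 79 bp
  98–117 → 20 bp
  118–160 → 43 bp
  161–169 → 9 bp
Sorted largest to smallest: 79, 43, 20, 18, 9 bp.

79, 43, 20, 18, 9 bp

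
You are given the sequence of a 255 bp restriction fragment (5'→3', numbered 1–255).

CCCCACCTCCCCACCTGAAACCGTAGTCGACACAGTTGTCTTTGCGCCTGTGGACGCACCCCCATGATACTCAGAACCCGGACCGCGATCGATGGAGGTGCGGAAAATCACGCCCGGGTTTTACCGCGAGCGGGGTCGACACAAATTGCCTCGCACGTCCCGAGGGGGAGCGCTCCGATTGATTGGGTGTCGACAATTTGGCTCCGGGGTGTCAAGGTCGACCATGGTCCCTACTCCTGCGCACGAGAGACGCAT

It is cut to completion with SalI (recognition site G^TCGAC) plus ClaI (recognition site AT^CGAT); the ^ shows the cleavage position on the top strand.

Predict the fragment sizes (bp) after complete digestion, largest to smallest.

63, 54, 46, 38, 28, 26 bp

SalI sites (GTCGAC) start at positions 26, 135, 189, 217.
SalI cuts after the first base of each site, so after positions 26, 135, 189, 217.
The ClaI site (ATCGAT) starts at position 88.
ClaI cuts after base 2 of each site, so after position 89.
Combined cut positions: 26, 89, 135, 189, 217.
Linear molecule, 5 cuts → 6 fragments:
  1–26 → 26 bp
  27–89 → 63 bp
  90–135 → 46 bp
  136–189 → 54 bp
  190–217 → 28 bp
  218–255 → 38 bp
Sorted largest to smallest: 63, 54, 46, 38, 28, 26 bp.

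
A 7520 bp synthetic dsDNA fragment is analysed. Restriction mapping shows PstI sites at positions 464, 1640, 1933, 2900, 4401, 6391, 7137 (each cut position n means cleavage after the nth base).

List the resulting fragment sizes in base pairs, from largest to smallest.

Linear molecule, 7 cuts → 8 fragments:
  464 − 0 = 464 bp
  1640 − 464 = 1176 bp
  1933 − 1640 = 293 bp
  2900 − 1933 = 967 bp
  4401 − 2900 = 1501 bp
  6391 − 4401 = 1990 bp
  7137 − 6391 = 746 bp
  7520 − 7137 = 383 bp
Sorted largest to smallest: 1990, 1501, 1176, 967, 746, 464, 383, 293 bp.

1990, 1501, 1176, 967, 746, 464, 383, 293 bp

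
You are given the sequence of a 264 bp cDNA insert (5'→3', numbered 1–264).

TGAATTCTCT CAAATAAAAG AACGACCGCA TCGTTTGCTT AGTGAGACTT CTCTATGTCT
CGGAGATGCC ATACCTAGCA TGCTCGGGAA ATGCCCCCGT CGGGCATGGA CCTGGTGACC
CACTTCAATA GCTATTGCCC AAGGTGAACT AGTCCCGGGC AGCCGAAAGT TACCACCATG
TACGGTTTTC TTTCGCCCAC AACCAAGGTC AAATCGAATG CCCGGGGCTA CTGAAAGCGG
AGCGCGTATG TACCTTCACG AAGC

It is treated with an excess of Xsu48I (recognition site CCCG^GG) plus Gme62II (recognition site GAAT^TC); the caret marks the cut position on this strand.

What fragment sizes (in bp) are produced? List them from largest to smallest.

152, 67, 40, 5 bp

Xsu48I sites (CCCGGG) start at positions 154, 221.
Xsu48I cuts after base 4 of each site, so after positions 157, 224.
The Gme62II site (GAATTC) starts at position 2.
Gme62II cuts after base 4 of each site, so after position 5.
Combined cut positions: 5, 157, 224.
Linear molecule, 3 cuts → 4 fragments:
  1–5 → 5 bp
  6–157 → 152 bp
  158–224 → 67 bp
  225–264 → 40 bp
Sorted largest to smallest: 152, 67, 40, 5 bp.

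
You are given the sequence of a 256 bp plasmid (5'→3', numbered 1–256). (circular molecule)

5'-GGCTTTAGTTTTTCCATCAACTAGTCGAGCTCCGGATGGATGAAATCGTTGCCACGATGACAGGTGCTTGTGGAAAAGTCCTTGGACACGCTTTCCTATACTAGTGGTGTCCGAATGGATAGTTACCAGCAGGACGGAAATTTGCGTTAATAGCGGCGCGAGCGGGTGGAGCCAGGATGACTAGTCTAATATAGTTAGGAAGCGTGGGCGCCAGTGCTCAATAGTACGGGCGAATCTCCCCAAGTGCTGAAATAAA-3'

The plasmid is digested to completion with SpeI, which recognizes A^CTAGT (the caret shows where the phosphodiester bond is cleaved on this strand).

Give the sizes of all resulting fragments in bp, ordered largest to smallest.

SpeI sites (ACTAGT) start at positions 20, 100, 180.
SpeI cuts after the first base of each site, so after positions 20, 100, 180.
Circular molecule, 3 cuts → 3 fragments:
  21–100 → 80 bp
  101–180 → 80 bp
  181–256 then 1–20 → 76 + 20 = 96 bp
Sorted largest to smallest: 96, 80, 80 bp.

96, 80, 80 bp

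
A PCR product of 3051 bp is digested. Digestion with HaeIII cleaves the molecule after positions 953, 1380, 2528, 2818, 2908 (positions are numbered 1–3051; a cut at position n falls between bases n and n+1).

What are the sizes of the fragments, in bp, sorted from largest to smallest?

Linear molecule, 5 cuts → 6 fragments:
  953 − 0 = 953 bp
  1380 − 953 = 427 bp
  2528 − 1380 = 1148 bp
  2818 − 2528 = 290 bp
  2908 − 2818 = 90 bp
  3051 − 2908 = 143 bp
Sorted largest to smallest: 1148, 953, 427, 290, 143, 90 bp.

1148, 953, 427, 290, 143, 90 bp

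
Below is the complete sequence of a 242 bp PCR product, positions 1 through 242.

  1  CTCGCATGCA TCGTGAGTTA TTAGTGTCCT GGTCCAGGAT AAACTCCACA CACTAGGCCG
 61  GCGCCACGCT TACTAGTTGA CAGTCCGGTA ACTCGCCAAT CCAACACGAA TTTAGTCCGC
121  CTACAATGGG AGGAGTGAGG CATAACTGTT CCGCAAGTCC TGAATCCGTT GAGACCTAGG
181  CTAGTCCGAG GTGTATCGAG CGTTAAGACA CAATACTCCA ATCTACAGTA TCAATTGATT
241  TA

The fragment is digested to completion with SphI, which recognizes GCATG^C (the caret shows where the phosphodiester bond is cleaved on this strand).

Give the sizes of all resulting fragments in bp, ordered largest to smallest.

234, 8 bp

The SphI site (GCATGC) starts at position 4.
SphI cuts after base 5 of each site (before the last base), so after position 8.
Linear molecule, 1 cut → 2 fragments:
  1–8 → 8 bp
  9–242 → 234 bp
Sorted largest to smallest: 234, 8 bp.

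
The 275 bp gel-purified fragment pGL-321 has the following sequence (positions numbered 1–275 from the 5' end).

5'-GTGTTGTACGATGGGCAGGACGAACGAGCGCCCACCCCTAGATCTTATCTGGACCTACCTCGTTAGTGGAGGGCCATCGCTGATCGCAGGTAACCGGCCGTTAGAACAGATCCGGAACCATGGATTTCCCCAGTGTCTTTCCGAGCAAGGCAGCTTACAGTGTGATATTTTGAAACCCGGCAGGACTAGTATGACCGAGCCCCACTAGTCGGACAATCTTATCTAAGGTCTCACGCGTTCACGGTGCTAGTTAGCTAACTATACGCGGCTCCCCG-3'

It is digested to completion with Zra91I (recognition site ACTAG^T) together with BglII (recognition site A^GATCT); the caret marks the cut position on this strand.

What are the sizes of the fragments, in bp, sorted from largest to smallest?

Zra91I sites (ACTAGT) start at positions 185, 204.
Zra91I cuts after base 5 of each site (before the last base), so after positions 189, 208.
The BglII site (AGATCT) starts at position 40.
BglII cuts after the first base of each site, so after position 40.
Combined cut positions: 40, 189, 208.
Linear molecule, 3 cuts → 4 fragments:
  1–40 → 40 bp
  41–189 → 149 bp
  190–208 → 19 bp
  209–275 → 67 bp
Sorted largest to smallest: 149, 67, 40, 19 bp.

149, 67, 40, 19 bp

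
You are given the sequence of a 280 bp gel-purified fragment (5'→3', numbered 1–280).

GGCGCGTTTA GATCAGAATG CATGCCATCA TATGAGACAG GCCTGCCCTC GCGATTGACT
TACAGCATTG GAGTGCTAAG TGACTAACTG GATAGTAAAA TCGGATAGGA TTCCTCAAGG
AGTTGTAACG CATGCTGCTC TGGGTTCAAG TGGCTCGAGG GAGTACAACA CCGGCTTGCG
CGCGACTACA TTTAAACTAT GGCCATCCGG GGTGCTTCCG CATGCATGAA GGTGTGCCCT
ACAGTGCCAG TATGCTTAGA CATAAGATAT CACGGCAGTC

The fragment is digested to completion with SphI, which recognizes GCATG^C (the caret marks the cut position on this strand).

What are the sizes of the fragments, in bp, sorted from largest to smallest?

110, 90, 56, 24 bp

SphI sites (GCATGC) start at positions 20, 130, 220.
SphI cuts after base 5 of each site (before the last base), so after positions 24, 134, 224.
Linear molecule, 3 cuts → 4 fragments:
  1–24 → 24 bp
  25–134 → 110 bp
  135–224 → 90 bp
  225–280 → 56 bp
Sorted largest to smallest: 110, 90, 56, 24 bp.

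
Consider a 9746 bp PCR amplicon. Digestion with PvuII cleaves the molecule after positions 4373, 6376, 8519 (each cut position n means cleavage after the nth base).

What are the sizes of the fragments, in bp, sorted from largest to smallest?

Linear molecule, 3 cuts → 4 fragments:
  4373 − 0 = 4373 bp
  6376 − 4373 = 2003 bp
  8519 − 6376 = 2143 bp
  9746 − 8519 = 1227 bp
Sorted largest to smallest: 4373, 2143, 2003, 1227 bp.

4373, 2143, 2003, 1227 bp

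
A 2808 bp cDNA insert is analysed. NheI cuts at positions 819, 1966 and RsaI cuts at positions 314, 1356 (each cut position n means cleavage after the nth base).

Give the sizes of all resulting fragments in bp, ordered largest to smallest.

Combined cut positions (sorted): 314, 819, 1356, 1966.
Linear molecule, 4 cuts → 5 fragments:
  314 − 0 = 314 bp
  819 − 314 = 505 bp
  1356 − 819 = 537 bp
  1966 − 1356 = 610 bp
  2808 − 1966 = 842 bp
Sorted largest to smallest: 842, 610, 537, 505, 314 bp.

842, 610, 537, 505, 314 bp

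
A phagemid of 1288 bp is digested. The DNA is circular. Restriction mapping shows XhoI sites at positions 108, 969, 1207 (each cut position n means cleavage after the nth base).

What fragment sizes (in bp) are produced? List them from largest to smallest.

Circular molecule, 3 cuts → 3 fragments:
  969 − 108 = 861 bp
  1207 − 969 = 238 bp
  wrap: 1288 − 1207 + 108 = 189 bp
Sorted largest to smallest: 861, 238, 189 bp.

861, 238, 189 bp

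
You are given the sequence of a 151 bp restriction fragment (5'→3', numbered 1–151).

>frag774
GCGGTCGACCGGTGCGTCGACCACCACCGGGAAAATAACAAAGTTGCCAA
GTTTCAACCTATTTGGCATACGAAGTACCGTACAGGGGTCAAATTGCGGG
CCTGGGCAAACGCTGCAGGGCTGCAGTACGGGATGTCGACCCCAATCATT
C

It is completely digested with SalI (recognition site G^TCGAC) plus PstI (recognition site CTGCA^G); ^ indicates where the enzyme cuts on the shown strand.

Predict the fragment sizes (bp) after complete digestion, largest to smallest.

101, 16, 12, 10, 8, 4 bp

SalI sites (GTCGAC) start at positions 4, 16, 135.
SalI cuts after the first base of each site, so after positions 4, 16, 135.
PstI sites (CTGCAG) start at positions 113, 121.
PstI cuts after base 5 of each site (before the last base), so after positions 117, 125.
Combined cut positions: 4, 16, 117, 125, 135.
Linear molecule, 5 cuts → 6 fragments:
  1–4 → 4 bp
  5–16 → 12 bp
  17–117 → 101 bp
  118–125 → 8 bp
  126–135 → 10 bp
  136–151 → 16 bp
Sorted largest to smallest: 101, 16, 12, 10, 8, 4 bp.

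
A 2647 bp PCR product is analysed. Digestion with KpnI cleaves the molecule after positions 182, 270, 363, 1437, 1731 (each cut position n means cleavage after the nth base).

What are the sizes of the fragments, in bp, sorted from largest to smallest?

1074, 916, 294, 182, 93, 88 bp

Linear molecule, 5 cuts → 6 fragments:
  182 − 0 = 182 bp
  270 − 182 = 88 bp
  363 − 270 = 93 bp
  1437 − 363 = 1074 bp
  1731 − 1437 = 294 bp
  2647 − 1731 = 916 bp
Sorted largest to smallest: 1074, 916, 294, 182, 93, 88 bp.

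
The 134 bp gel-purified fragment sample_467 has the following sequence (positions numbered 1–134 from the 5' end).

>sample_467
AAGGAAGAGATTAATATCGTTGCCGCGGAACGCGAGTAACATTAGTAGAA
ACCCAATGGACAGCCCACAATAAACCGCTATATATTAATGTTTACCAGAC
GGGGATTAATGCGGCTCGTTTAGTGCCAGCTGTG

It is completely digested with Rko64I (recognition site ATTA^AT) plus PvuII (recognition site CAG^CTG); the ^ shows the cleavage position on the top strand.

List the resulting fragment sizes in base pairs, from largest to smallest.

Rko64I sites (ATTAAT) start at positions 10, 84, 105.
Rko64I cuts after base 4 of each site, so after positions 13, 87, 108.
The PvuII site (CAGCTG) starts at position 127.
PvuII cuts after base 3 of each site, so after position 129.
Combined cut positions: 13, 87, 108, 129.
Linear molecule, 4 cuts → 5 fragments:
  1–13 → 13 bp
  14–87 → 74 bp
  88–108 → 21 bp
  109–129 → 21 bp
  130–134 → 5 bp
Sorted largest to smallest: 74, 21, 21, 13, 5 bp.

74, 21, 21, 13, 5 bp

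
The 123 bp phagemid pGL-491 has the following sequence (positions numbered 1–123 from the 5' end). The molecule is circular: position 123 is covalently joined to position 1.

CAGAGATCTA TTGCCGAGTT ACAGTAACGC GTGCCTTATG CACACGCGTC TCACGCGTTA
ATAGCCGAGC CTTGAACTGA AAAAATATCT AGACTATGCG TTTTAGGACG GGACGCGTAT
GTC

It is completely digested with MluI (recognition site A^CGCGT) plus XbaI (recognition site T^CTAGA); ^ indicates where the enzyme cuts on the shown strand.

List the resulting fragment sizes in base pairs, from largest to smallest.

MluI sites (ACGCGT) start at positions 27, 44, 53, 113.
MluI cuts after the first base of each site, so after positions 27, 44, 53, 113.
The XbaI site (TCTAGA) starts at position 88.
XbaI cuts after the first base of each site, so after position 88.
Combined cut positions: 27, 44, 53, 88, 113.
Circular molecule, 5 cuts → 5 fragments:
  28–44 → 17 bp
  45–53 → 9 bp
  54–88 → 35 bp
  89–113 → 25 bp
  114–123 then 1–27 → 10 + 27 = 37 bp
Sorted largest to smallest: 37, 35, 25, 17, 9 bp.

37, 35, 25, 17, 9 bp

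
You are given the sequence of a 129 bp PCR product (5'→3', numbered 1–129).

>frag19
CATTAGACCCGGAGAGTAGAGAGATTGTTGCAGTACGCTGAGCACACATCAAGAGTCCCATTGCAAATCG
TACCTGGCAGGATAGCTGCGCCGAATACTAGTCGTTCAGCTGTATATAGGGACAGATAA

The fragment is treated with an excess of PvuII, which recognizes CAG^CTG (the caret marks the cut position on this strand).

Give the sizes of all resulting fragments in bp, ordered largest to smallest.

The PvuII site (CAGCTG) starts at position 107.
PvuII cuts after base 3 of each site, so after position 109.
Linear molecule, 1 cut → 2 fragments:
  1–109 → 109 bp
  110–129 → 20 bp
Sorted largest to smallest: 109, 20 bp.

109, 20 bp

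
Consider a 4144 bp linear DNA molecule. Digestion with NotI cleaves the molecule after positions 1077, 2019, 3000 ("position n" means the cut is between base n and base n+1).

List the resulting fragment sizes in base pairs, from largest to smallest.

1144, 1077, 981, 942 bp

Linear molecule, 3 cuts → 4 fragments:
  1077 − 0 = 1077 bp
  2019 − 1077 = 942 bp
  3000 − 2019 = 981 bp
  4144 − 3000 = 1144 bp
Sorted largest to smallest: 1144, 1077, 981, 942 bp.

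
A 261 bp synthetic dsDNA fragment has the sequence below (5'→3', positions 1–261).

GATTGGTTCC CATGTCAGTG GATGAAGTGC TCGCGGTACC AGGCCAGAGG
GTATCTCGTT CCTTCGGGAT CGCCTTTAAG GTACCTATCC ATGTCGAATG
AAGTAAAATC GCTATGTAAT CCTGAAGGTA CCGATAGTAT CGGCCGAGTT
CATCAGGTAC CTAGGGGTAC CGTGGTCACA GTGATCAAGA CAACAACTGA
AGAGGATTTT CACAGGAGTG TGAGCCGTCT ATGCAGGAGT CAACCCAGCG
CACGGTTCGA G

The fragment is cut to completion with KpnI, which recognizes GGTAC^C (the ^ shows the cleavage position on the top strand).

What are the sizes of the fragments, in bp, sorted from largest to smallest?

91, 47, 45, 39, 29, 10 bp

KpnI sites (GGTACC) start at positions 35, 80, 127, 156, 166.
KpnI cuts after base 5 of each site (before the last base), so after positions 39, 84, 131, 160, 170.
Linear molecule, 5 cuts → 6 fragments:
  1–39 → 39 bp
  40–84 → 45 bp
  85–131 → 47 bp
  132–160 → 29 bp
  161–170 → 10 bp
  171–261 → 91 bp
Sorted largest to smallest: 91, 47, 45, 39, 29, 10 bp.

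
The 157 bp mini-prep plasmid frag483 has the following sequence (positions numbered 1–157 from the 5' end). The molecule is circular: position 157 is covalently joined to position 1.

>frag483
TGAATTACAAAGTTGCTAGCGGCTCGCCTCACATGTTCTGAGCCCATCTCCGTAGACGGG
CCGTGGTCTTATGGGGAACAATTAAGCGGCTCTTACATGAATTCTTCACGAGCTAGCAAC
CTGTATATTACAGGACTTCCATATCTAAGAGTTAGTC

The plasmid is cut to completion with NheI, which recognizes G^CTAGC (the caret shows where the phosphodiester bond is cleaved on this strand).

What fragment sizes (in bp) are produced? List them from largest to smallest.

97, 60 bp

NheI sites (GCTAGC) start at positions 15, 112.
NheI cuts after the first base of each site, so after positions 15, 112.
Circular molecule, 2 cuts → 2 fragments:
  16–112 → 97 bp
  113–157 then 1–15 → 45 + 15 = 60 bp
Sorted largest to smallest: 97, 60 bp.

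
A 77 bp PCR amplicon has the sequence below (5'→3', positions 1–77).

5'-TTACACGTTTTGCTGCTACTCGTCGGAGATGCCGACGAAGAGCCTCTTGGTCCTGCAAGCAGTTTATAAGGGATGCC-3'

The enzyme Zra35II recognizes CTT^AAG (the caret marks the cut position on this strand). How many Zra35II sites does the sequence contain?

0

No occurrence of CTTAAG is present in the sequence.
Zra35II does not cut: 0 sites.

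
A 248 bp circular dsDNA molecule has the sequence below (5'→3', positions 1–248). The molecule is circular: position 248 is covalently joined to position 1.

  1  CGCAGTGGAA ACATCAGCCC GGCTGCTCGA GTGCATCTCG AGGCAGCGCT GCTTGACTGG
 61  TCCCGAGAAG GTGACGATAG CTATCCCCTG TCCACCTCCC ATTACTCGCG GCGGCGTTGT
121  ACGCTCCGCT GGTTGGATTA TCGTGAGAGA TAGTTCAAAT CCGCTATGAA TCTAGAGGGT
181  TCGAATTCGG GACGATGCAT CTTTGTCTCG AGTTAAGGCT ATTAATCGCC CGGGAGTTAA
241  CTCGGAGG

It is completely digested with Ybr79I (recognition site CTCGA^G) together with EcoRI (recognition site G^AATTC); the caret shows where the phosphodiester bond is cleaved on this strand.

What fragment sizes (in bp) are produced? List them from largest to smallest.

Ybr79I sites (CTCGAG) start at positions 26, 37, 207.
Ybr79I cuts after base 5 of each site (before the last base), so after positions 30, 41, 211.
The EcoRI site (GAATTC) starts at position 183.
EcoRI cuts after the first base of each site, so after position 183.
Combined cut positions: 30, 41, 183, 211.
Circular molecule, 4 cuts → 4 fragments:
  31–41 → 11 bp
  42–183 → 142 bp
  184–211 → 28 bp
  212–248 then 1–30 → 37 + 30 = 67 bp
Sorted largest to smallest: 142, 67, 28, 11 bp.

142, 67, 28, 11 bp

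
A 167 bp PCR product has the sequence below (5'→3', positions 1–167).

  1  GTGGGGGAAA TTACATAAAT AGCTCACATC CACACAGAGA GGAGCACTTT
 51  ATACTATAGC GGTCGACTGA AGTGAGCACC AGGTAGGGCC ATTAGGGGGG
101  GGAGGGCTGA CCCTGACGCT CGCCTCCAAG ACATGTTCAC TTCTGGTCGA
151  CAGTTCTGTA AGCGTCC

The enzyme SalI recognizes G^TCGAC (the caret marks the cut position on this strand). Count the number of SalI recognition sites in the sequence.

2

GTCGAC occurs starting at positions 62, 146.
SalI cuts at 2 sites.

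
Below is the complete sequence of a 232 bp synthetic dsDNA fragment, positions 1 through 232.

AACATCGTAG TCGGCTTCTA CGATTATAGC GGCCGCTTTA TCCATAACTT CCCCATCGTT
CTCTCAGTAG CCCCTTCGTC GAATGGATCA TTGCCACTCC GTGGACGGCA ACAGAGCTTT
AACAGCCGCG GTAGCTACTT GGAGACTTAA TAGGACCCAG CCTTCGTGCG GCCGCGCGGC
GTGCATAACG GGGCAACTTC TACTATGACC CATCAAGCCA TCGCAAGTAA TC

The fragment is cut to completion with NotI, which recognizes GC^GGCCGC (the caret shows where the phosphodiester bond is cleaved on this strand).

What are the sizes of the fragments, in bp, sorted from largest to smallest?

139, 63, 30 bp

NotI sites (GCGGCCGC) start at positions 29, 168.
NotI cuts after base 2 of each site, so after positions 30, 169.
Linear molecule, 2 cuts → 3 fragments:
  1–30 → 30 bp
  31–169 → 139 bp
  170–232 → 63 bp
Sorted largest to smallest: 139, 63, 30 bp.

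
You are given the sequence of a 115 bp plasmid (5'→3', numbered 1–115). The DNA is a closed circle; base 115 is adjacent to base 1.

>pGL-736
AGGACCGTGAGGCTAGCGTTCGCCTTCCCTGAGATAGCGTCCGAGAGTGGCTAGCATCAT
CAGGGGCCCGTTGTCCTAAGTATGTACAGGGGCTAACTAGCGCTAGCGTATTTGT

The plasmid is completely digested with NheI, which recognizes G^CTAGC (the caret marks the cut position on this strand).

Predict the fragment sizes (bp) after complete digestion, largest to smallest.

52, 38, 25 bp

NheI sites (GCTAGC) start at positions 12, 50, 102.
NheI cuts after the first base of each site, so after positions 12, 50, 102.
Circular molecule, 3 cuts → 3 fragments:
  13–50 → 38 bp
  51–102 → 52 bp
  103–115 then 1–12 → 13 + 12 = 25 bp
Sorted largest to smallest: 52, 38, 25 bp.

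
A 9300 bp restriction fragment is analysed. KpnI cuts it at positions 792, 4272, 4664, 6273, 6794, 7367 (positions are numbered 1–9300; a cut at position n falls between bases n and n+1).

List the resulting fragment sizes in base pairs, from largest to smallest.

3480, 1933, 1609, 792, 573, 521, 392 bp

Linear molecule, 6 cuts → 7 fragments:
  792 − 0 = 792 bp
  4272 − 792 = 3480 bp
  4664 − 4272 = 392 bp
  6273 − 4664 = 1609 bp
  6794 − 6273 = 521 bp
  7367 − 6794 = 573 bp
  9300 − 7367 = 1933 bp
Sorted largest to smallest: 3480, 1933, 1609, 792, 573, 521, 392 bp.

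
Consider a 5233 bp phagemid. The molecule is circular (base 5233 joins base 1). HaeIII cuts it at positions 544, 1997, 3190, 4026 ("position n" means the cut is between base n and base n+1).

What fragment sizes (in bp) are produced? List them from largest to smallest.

1751, 1453, 1193, 836 bp

Circular molecule, 4 cuts → 4 fragments:
  1997 − 544 = 1453 bp
  3190 − 1997 = 1193 bp
  4026 − 3190 = 836 bp
  wrap: 5233 − 4026 + 544 = 1751 bp
Sorted largest to smallest: 1751, 1453, 1193, 836 bp.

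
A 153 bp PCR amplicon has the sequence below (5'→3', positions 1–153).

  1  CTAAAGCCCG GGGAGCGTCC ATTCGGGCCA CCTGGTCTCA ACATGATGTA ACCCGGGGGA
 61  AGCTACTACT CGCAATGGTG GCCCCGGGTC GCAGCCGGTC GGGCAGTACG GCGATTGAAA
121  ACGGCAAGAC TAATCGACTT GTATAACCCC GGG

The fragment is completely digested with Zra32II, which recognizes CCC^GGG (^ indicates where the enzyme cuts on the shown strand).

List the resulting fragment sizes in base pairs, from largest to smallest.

Zra32II sites (CCCGGG) start at positions 7, 52, 83, 148.
Zra32II cuts after base 3 of each site, so after positions 9, 54, 85, 150.
Linear molecule, 4 cuts → 5 fragments:
  1–9 → 9 bp
  10–54 → 45 bp
  55–85 → 31 bp
  86–150 → 65 bp
  151–153 → 3 bp
Sorted largest to smallest: 65, 45, 31, 9, 3 bp.

65, 45, 31, 9, 3 bp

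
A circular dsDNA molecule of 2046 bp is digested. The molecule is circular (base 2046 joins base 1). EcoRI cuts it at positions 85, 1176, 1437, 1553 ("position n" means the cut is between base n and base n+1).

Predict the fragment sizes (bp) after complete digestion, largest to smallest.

1091, 578, 261, 116 bp

Circular molecule, 4 cuts → 4 fragments:
  1176 − 85 = 1091 bp
  1437 − 1176 = 261 bp
  1553 − 1437 = 116 bp
  wrap: 2046 − 1553 + 85 = 578 bp
Sorted largest to smallest: 1091, 578, 261, 116 bp.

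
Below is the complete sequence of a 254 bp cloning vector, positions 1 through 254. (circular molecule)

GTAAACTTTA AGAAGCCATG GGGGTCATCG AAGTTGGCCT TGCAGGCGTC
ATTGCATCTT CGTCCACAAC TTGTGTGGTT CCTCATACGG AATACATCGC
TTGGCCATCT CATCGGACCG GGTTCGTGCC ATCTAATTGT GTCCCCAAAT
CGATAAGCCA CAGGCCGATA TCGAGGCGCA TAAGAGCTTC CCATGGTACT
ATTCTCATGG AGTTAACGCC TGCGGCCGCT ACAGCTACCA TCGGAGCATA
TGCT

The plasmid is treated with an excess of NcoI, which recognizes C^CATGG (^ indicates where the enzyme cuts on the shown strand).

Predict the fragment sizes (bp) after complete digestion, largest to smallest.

175, 79 bp

NcoI sites (CCATGG) start at positions 16, 191.
NcoI cuts after the first base of each site, so after positions 16, 191.
Circular molecule, 2 cuts → 2 fragments:
  17–191 → 175 bp
  192–254 then 1–16 → 63 + 16 = 79 bp
Sorted largest to smallest: 175, 79 bp.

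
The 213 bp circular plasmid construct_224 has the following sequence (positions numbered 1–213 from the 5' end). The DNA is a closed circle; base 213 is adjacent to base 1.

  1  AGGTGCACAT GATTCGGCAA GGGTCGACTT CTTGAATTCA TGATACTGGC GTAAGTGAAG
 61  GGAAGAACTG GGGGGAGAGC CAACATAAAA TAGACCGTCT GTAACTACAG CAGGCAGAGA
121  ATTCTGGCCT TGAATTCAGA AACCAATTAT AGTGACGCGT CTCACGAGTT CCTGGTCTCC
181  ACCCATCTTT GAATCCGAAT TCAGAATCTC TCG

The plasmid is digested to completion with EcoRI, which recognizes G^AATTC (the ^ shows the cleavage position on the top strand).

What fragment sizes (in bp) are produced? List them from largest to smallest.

85, 65, 50, 13 bp

EcoRI sites (GAATTC) start at positions 34, 119, 132, 197.
EcoRI cuts after the first base of each site, so after positions 34, 119, 132, 197.
Circular molecule, 4 cuts → 4 fragments:
  35–119 → 85 bp
  120–132 → 13 bp
  133–197 → 65 bp
  198–213 then 1–34 → 16 + 34 = 50 bp
Sorted largest to smallest: 85, 65, 50, 13 bp.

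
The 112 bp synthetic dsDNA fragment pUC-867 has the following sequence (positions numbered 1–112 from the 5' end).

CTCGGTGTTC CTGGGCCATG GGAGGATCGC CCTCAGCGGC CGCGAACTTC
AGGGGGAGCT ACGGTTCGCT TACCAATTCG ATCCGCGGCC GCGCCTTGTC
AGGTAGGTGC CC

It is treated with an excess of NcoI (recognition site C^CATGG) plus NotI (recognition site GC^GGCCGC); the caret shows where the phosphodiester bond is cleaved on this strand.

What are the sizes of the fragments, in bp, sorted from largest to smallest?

The NcoI site (CCATGG) starts at position 16.
NcoI cuts after the first base of each site, so after position 16.
NotI sites (GCGGCCGC) start at positions 36, 85.
NotI cuts after base 2 of each site, so after positions 37, 86.
Combined cut positions: 16, 37, 86.
Linear molecule, 3 cuts → 4 fragments:
  1–16 → 16 bp
  17–37 → 21 bp
  38–86 → 49 bp
  87–112 → 26 bp
Sorted largest to smallest: 49, 26, 21, 16 bp.

49, 26, 21, 16 bp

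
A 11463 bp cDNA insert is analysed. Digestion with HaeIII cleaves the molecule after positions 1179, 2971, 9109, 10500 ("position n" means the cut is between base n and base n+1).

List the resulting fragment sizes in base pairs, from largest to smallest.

6138, 1792, 1391, 1179, 963 bp

Linear molecule, 4 cuts → 5 fragments:
  1179 − 0 = 1179 bp
  2971 − 1179 = 1792 bp
  9109 − 2971 = 6138 bp
  10500 − 9109 = 1391 bp
  11463 − 10500 = 963 bp
Sorted largest to smallest: 6138, 1792, 1391, 1179, 963 bp.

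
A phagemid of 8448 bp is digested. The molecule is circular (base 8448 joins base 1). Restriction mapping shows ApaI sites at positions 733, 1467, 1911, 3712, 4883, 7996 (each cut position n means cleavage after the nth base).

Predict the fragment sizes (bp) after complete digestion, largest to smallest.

3113, 1801, 1185, 1171, 734, 444 bp

Circular molecule, 6 cuts → 6 fragments:
  1467 − 733 = 734 bp
  1911 − 1467 = 444 bp
  3712 − 1911 = 1801 bp
  4883 − 3712 = 1171 bp
  7996 − 4883 = 3113 bp
  wrap: 8448 − 7996 + 733 = 1185 bp
Sorted largest to smallest: 3113, 1801, 1185, 1171, 734, 444 bp.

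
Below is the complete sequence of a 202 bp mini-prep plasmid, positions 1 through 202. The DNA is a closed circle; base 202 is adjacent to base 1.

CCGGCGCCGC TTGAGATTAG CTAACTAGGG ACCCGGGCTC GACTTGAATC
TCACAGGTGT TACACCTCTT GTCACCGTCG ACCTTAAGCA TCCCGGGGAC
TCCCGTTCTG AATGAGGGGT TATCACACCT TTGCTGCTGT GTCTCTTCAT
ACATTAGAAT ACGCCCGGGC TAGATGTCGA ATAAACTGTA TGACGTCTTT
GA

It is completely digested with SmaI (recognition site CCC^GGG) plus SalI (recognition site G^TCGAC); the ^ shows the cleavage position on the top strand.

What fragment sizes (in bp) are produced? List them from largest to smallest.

SmaI sites (CCCGGG) start at positions 32, 92, 164.
SmaI cuts after base 3 of each site, so after positions 34, 94, 166.
The SalI site (GTCGAC) starts at position 77.
SalI cuts after the first base of each site, so after position 77.
Combined cut positions: 34, 77, 94, 166.
Circular molecule, 4 cuts → 4 fragments:
  35–77 → 43 bp
  78–94 → 17 bp
  95–166 → 72 bp
  167–202 then 1–34 → 36 + 34 = 70 bp
Sorted largest to smallest: 72, 70, 43, 17 bp.

72, 70, 43, 17 bp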